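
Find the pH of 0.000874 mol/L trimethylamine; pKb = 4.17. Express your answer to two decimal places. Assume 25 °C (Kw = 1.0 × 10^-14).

(CH3)3N + H2O ⇌ (CH3)3NH+ + OH-
Kb = 10^(−4.17) = 6.76 × 10^-5
Kb = x²/(0.000874 − x) = 6.76 × 10^-5
x is not negligible relative to C₀; solve x² + 6.76e-05·x − 5.91e-08 = 0.
x = (−Kb + √(Kb² + 4·Kb·C₀))/2 = 2.12 × 10^-4 M
pOH = 3.67, so pH = 14.00 − pOH = 10.33

pH = 10.33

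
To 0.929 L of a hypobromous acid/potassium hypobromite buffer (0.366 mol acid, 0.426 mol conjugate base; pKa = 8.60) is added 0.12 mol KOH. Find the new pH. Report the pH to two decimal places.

pH = 8.95

OH- converts HOBr to OBr-: HOBr → 0.246 mol, OBr- → 0.546 mol.
pH = pKa + log(n_OBr-/n_HOBr) = 8.60 + log(0.546/0.246) = 8.60 + (+0.346)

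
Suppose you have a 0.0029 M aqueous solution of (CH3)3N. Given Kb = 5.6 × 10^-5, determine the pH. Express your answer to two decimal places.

(CH3)3N + H2O ⇌ (CH3)3NH+ + OH-
Let x = [OH-] at equilibrium. Kb = x²/(0.0029 − x).
Here C₀/Kb ≈ 51.8, so the small-x approximation fails. Use the quadratic:
x = (−Kb + √(Kb² + 4·Kb·C₀))/2 = 3.76 × 10^-4 M
pOH = −log(3.76 × 10^-4) = 3.42; pH = 14.00 − 3.42 = 10.58

pH = 10.58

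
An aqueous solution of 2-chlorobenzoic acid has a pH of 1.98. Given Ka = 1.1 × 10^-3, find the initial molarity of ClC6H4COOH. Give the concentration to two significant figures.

[H+] = 10^(-1.98) = 1.05 × 10^-2 M = x
Ka = x²/(C₀ − x) ⇒ C₀ = x + x²/Ka
C₀ = 1.05 × 10^-2 + (1.05 × 10^-2)²/(1.1 × 10^-3) = 1.11 × 10^-1 M

C₀ = 1.1 × 10^-1 M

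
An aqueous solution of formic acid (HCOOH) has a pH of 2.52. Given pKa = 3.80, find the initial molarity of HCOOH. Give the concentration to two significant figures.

C₀ = 6.1 × 10^-2 M

[H+] = 10^(-2.52) = 3.02 × 10^-3 M = x
Ka = 10^(−3.80) = 1.58 × 10^-4
Ka = x²/(C₀ − x) ⇒ C₀ = x + x²/Ka
C₀ = 3.02 × 10^-3 + (3.02 × 10^-3)²/(1.58 × 10^-4) = 6.07 × 10^-2 M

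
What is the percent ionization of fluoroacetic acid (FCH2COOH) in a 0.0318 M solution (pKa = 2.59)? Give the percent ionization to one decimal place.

24.7%

FCH2COOH ⇌ FCH2COO- + H+; let x = [H+] at equilibrium.
Ka = 10^(−2.59) = 2.57 × 10^-3
Ka = x²/(C₀ − x); solving the quadratic gives x = 7.85 × 10^-3 M.
Fraction ionized = 7.85 × 10^-3 / 0.0318 = 0.2469 → 24.7%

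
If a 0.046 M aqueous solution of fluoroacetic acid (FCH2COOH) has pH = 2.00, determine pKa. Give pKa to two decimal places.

pKa = 2.56

[H+] = 10^(-2.00) = 1.00 × 10^-2 M
At equilibrium [HA] = 0.046 − 1.00 × 10^-2 = 3.60 × 10^-2 M
Ka = [H+][A-]/[HA] = (1.00 × 10^-2)² / 3.60 × 10^-2 = 2.78 × 10^-3
pKa = -log(2.78 × 10^-3) = 2.56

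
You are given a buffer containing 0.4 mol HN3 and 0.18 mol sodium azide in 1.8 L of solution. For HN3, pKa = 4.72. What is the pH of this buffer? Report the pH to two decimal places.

pH = 4.37

Using pH = pKa + log([base]/[acid]) with [base]/[acid] = 0.18/0.4:
pH = 4.72 + (-0.347) = 4.37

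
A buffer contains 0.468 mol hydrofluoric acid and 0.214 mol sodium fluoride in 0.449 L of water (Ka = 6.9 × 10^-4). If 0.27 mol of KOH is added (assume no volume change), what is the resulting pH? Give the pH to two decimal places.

pH = 3.55

OH- converts HF to F-: HF → 0.198 mol, F- → 0.484 mol.
pKa = −log(6.9 × 10^-4) = 3.161
pH = pKa + log([A⁻]/[HA]) = 3.161 + log(0.484/0.198) = 3.161 +0.388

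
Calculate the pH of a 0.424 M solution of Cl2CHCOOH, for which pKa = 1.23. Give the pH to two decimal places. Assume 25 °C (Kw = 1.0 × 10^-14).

pH = 0.88

Cl2CHCOOH ⇌ Cl2CHCOO- + H+
Ka = 10^(−1.23) = 5.89 × 10^-2
From the ICE table, Ka = x²/(0.424 − x) = 5.89 × 10^-2.
x is not negligible relative to C₀; solve x² + 0.0589·x − 0.025 = 0.
x = (−Ka + √(Ka² + 4·Ka·C₀))/2 = 1.31 × 10^-1 M
pH = −log(1.31 × 10^-1) = 0.88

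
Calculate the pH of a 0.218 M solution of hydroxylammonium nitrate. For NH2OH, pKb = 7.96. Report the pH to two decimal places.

NH3OH+ is the conjugate acid of the weak base NH2OH.
Kb = 10^(−7.96) = 1.10 × 10^-8
Ka = Kw/Kb = 1.0×10^-14 / 1.10 × 10^-8 = 9.09 × 10^-7
From the ICE table, Ka = x²/(0.218 − x) = 9.09 × 10^-7.
Assume x ≪ 0.218: x ≈ √(9.09 × 10^-7 × 0.218) = 4.45 × 10^-4 M
(x/C₀ = 0.2% < 5%, so the approximation holds.)
pH = −log(4.45 × 10^-4) = 3.35

pH = 3.35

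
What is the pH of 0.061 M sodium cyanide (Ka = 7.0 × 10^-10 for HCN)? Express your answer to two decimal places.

pH = 10.97

CN- is the conjugate base of the weak acid HCN.
Kb = Kw/Ka = 1.0×10^-14 / 7.0 × 10^-10 = 1.43 × 10^-5
From the ICE table, Kb = [OH-]²/(0.061 − [OH-]) = 1.43 × 10^-5.
Assume [OH-] ≪ 0.061: [OH-] ≈ √(1.43 × 10^-5 × 0.061) = 9.34 × 10^-4 M
pOH = −log(9.34 × 10^-4) = 3.03; pH = 14.00 − 3.03 = 10.97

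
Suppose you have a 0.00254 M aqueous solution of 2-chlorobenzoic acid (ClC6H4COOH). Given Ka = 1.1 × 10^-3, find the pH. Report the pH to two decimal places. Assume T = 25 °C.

pH = 2.92

ClC6H4COOH ⇌ ClC6H4COO- + H+
From the ICE table, Ka = x²/(0.00254 − x) = 1.1 × 10^-3.
Here C₀/Ka ≈ 2.31, so the small-x approximation fails. Use the quadratic:
x = (−Ka + √(Ka² + 4·Ka·C₀))/2 = 1.21 × 10^-3 M
pH = −log[H+] = −log(1.21 × 10^-3) = 2.92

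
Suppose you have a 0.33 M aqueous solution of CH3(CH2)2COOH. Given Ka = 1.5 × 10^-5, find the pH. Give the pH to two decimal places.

pH = 2.65

CH3(CH2)2COOH ⇌ CH3(CH2)2COO- + H+
Ka = [H+]²/(0.33 − [H+]) = 1.5 × 10^-5
Since Ka ≪ C₀, [H+] ≈ √(Ka·C₀) = 2.22 × 10^-3 M.
pH = −log[H+] = −log(2.22 × 10^-3) = 2.65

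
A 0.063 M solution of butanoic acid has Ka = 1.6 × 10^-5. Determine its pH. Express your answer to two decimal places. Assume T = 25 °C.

pH = 3.00

CH3(CH2)2COOH ⇌ CH3(CH2)2COO- + H+
Let x = [H+] at equilibrium. Ka = x²/(0.063 − x).
Assume x ≪ 0.063: x ≈ √(1.6 × 10^-5 × 0.063) = 1.00 × 10^-3 M
(x/C₀ = 1.6% < 5%, so the approximation holds.)
pH = −log(1.00 × 10^-3) = 3.00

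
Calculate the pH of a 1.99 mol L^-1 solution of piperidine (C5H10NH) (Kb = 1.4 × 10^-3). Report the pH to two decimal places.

C5H10NH + H2O ⇌ C5H10NH2+ + OH-
Kb = [OH-]²/(1.99 − [OH-]) = 1.4 × 10^-3
Assume [OH-] ≪ 1.99: [OH-] ≈ √(1.4 × 10^-3 × 1.99) = 5.28 × 10^-2 M
([OH-]/C₀ = 2.7% < 5%, so the approximation holds.)
pOH = −log(5.28 × 10^-2) = 1.28; pH = 14.00 − 1.28 = 12.72

pH = 12.72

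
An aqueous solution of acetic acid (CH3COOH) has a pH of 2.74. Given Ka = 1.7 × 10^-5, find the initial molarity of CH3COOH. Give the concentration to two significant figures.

[H+] = 10^(-2.74) = 1.82 × 10^-3 M = x
Ka = x²/(C₀ − x) ⇒ C₀ = x + x²/Ka
C₀ = 1.82 × 10^-3 + (1.82 × 10^-3)²/(1.7 × 10^-5) = 1.97 × 10^-1 M

C₀ = 2.0 × 10^-1 M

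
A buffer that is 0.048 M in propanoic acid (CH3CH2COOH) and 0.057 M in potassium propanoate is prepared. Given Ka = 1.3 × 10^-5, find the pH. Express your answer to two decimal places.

pH = 4.96

pKa = −log(1.3 × 10^-5) = 4.886
Henderson–Hasselbalch: pH = pKa + log([CH3CH2COO-]/[CH3CH2COOH]) = 4.886 + log(0.057/0.048)
pH = 4.886 + (+0.075) = 4.96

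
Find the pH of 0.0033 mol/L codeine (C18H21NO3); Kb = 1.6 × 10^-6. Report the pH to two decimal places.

pH = 9.86

C18H21NO3 + H2O ⇌ C18H22NO3+ + OH-
Kb = [OH-]²/(0.0033 − [OH-]) = 1.6 × 10^-6
Neglecting [OH-] in the denominator: [OH-] = √(1.6 × 10^-6 × 0.0033) = 7.27 × 10^-5 M
pOH = 4.14, so pH = 14.00 − pOH = 9.86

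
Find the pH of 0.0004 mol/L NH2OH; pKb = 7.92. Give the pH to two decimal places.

NH2OH + H2O ⇌ NH3OH+ + OH-
Kb = 10^(−7.92) = 1.20 × 10^-8
Let x = [OH-] at equilibrium. Kb = x²/(0.0004 − x).
Since Kb ≪ C₀, x ≈ √(Kb·C₀) = 2.19 × 10^-6 M.
pOH = −log(2.19 × 10^-6) = 5.66; pH = 14.00 − 5.66 = 8.34

pH = 8.34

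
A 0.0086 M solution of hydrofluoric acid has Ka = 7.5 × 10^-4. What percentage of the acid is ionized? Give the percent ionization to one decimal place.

25.5%

HF ⇌ F- + H+; let x = [H+] at equilibrium.
Ka = x²/(C₀ − x); solving the quadratic gives x = 2.19 × 10^-3 M.
Fraction ionized = 2.19 × 10^-3 / 0.0086 = 0.2547 → 25.5%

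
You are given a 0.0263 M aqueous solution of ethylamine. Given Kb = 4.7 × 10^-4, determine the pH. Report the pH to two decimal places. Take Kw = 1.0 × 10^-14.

pH = 11.52

C2H5NH2 + H2O ⇌ C2H5NH3+ + OH-
From the ICE table, Kb = x²/(0.0263 − x) = 4.7 × 10^-4.
The 5% rule fails; solving x² + Kb·x − Kb·C₀ = 0 exactly:
x = [−0.00047 + √(0.00047² + 4.94e-05)]/2 = 3.29 × 10^-3 M
pOH = 2.48, so pH = 14.00 − pOH = 11.52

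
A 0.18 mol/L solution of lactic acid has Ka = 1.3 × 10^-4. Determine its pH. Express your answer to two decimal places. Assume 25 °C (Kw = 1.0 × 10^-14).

pH = 2.32

CH3CH(OH)COOH ⇌ CH3CH(OH)COO- + H+
Ka = [H+]²/(0.18 − [H+]) = 1.3 × 10^-4
Neglecting [H+] in the denominator: [H+] = √(1.3 × 10^-4 × 0.18) = 4.84 × 10^-3 M
Check: 2.7% ionized — well under 5%, approximation valid.
pH = −log[H+] = −log(4.84 × 10^-3) = 2.32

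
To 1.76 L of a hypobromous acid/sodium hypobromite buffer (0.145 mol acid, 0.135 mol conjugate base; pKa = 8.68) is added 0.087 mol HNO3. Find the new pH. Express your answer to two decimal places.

Added H+ converts OBr- to HOBr: HOBr → 0.232 mol, OBr- → 0.048 mol.
Henderson–Hasselbalch with mole ratio 0.048/0.232: pH = 8.68 + (-0.684)

pH = 8.00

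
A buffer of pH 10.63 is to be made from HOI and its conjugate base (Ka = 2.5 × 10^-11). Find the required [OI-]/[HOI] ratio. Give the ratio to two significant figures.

ratio = 1.1

pKa = -log(2.5 × 10^-11) = 10.602
pH = pKa + log(r) ⇒ log(r) = 10.63 − 10.602 = +0.028
r = [OI-]/[HOI] = 10^(+0.028) = 1.07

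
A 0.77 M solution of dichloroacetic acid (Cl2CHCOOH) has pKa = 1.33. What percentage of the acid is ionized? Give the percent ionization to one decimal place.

Cl2CHCOOH ⇌ Cl2CHCOO- + H+; let x = [H+] at equilibrium.
Ka = 10^(−1.33) = 4.68 × 10^-2
Ka = x²/(C₀ − x); solving the quadratic gives x = 1.68 × 10^-1 M.
% ionization = x/C₀ × 100% = 1.68 × 10^-1/0.77 × 100% = 21.8%

21.8%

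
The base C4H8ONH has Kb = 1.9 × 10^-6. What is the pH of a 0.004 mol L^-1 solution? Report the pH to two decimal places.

C4H8ONH + H2O ⇌ C4H8ONH2+ + OH-
From the ICE table, Kb = [OH-]²/(0.004 − [OH-]) = 1.9 × 10^-6.
Assume [OH-] ≪ 0.004: [OH-] ≈ √(1.9 × 10^-6 × 0.004) = 8.72 × 10^-5 M
pOH = 4.06, so pH = 14.00 − pOH = 9.94

pH = 9.94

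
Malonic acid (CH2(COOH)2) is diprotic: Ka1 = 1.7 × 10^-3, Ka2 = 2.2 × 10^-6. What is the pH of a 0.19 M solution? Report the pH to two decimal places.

Since Ka1 ≫ Ka2, the first ionization dominates [H+].
Ka1 = x²/(0.19 − x) = 1.7 × 10^-3
Solving the quadratic: x = (−Ka1 + √(Ka1² + 4·Ka1·C₀))/2 = 1.71 × 10^-2 M
pH = −log(1.71 × 10^-2) = 1.77

pH = 1.77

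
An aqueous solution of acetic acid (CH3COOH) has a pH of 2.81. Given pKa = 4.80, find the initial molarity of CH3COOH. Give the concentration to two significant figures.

[H+] = 10^(-2.81) = 1.55 × 10^-3 M = x
Ka = 10^(−4.80) = 1.58 × 10^-5
Ka = x²/(C₀ − x) ⇒ C₀ = x + x²/Ka
C₀ = 1.55 × 10^-3 + (1.55 × 10^-3)²/(1.58 × 10^-5) = 1.54 × 10^-1 M

C₀ = 1.5 × 10^-1 M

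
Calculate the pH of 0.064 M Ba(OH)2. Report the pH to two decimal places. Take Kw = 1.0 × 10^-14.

Ba(OH)2 is a strong base (each formula unit releases 2 OH-); [OH-] = 0.128 M.
pOH = -log(0.128) = 0.89
pH = 14.00 - 0.89 = 13.11

pH = 13.11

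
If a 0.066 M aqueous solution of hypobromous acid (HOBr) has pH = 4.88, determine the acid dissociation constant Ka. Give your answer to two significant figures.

[H+] = 10^(-4.88) = 1.32 × 10^-5 M
At equilibrium [HA] = 0.066 − 1.32 × 10^-5 = 6.60 × 10^-2 M
Ka = [H+][A-]/[HA] = (1.32 × 10^-5)² / 6.60 × 10^-2 = 2.6 × 10^-9

Ka = 2.6 × 10^-9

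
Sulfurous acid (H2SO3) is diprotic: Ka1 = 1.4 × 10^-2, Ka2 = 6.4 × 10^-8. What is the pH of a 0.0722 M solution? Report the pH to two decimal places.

Since Ka1 ≫ Ka2, the first ionization dominates [H+].
Ka1 = x²/(0.0722 − x) = 1.4 × 10^-2
Solving the quadratic: x = (−Ka1 + √(Ka1² + 4·Ka1·C₀))/2 = 2.56 × 10^-2 M
pH = −log(2.56 × 10^-2) = 1.59

pH = 1.59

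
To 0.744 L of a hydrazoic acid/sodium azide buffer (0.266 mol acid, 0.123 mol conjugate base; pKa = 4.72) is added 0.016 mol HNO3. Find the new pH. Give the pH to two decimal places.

pH = 4.30

Added H+ converts N3- to HN3: HN3 → 0.282 mol, N3- → 0.107 mol.
pH = pKa + log(n_N3-/n_HN3) = 4.72 + log(0.107/0.282) = 4.72 + (-0.421)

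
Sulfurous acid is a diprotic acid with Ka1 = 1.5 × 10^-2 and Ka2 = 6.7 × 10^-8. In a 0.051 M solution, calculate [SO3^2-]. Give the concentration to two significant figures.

First ionization gives [H+] ≈ [HSO3-] = 2.12 × 10^-2 M.
Second step: Ka2 = [H+][SO3^2-]/[HSO3-] ≈ [SO3^2-] (since [H+] ≈ [HSO3-]).
So [SO3^2-] ≈ Ka2.

6.7 × 10^-8 M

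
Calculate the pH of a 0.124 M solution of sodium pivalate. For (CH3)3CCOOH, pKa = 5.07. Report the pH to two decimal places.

pH = 9.08

(CH3)3CCOO- is the conjugate base of the weak acid (CH3)3CCOOH.
Ka = 10^(−5.07) = 8.51 × 10^-6
Kb = Kw/Ka = 1.0×10^-14 / 8.51 × 10^-6 = 1.18 × 10^-9
From the ICE table, Kb = x²/(0.124 − x) = 1.18 × 10^-9.
Since Kb ≪ C₀, x ≈ √(Kb·C₀) = 1.21 × 10^-5 M.
Check: 0.0098% ionized — well under 5%, approximation valid.
pOH = −log(1.21 × 10^-5) = 4.92; pH = 14.00 − 4.92 = 9.08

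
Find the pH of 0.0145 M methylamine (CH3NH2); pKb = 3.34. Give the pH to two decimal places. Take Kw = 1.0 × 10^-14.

CH3NH2 + H2O ⇌ CH3NH3+ + OH-
Kb = 10^(−3.34) = 4.57 × 10^-4
From the ICE table, Kb = x²/(0.0145 − x) = 4.57 × 10^-4.
The 5% rule fails; solving x² + Kb·x − Kb·C₀ = 0 exactly:
x = [−0.000457 + √(0.000457² + 2.65e-05)]/2 = 2.36 × 10^-3 M
pOH = 2.63, so pH = 14.00 − pOH = 11.37

pH = 11.37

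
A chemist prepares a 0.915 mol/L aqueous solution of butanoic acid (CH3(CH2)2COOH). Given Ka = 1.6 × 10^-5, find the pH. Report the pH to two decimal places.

pH = 2.42

CH3(CH2)2COOH ⇌ CH3(CH2)2COO- + H+
Let x = [H+] at equilibrium. Ka = x²/(0.915 − x).
Neglecting x in the denominator: x = √(1.6 × 10^-5 × 0.915) = 3.83 × 10^-3 M
pH = −log(3.83 × 10^-3) = 2.42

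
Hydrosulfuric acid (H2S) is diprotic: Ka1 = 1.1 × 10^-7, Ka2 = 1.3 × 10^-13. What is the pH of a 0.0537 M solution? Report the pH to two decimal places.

Ka1 ≫ Ka2, so treat the first dissociation as the only significant source of H+.
Ka1 = x²/(0.0537 − x) = 1.1 × 10^-7
x ≈ √(1.1 × 10^-7 × 0.0537) = 7.69 × 10^-5 M
pH = −log(7.69 × 10^-5) = 4.11

pH = 4.11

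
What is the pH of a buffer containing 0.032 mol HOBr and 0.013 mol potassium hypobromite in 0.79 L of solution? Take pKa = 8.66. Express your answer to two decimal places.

Henderson–Hasselbalch: pH = pKa + log([OBr-]/[HOBr]) = 8.66 + log(0.013/0.032)
pH = 8.66 + (-0.391) = 8.27

pH = 8.27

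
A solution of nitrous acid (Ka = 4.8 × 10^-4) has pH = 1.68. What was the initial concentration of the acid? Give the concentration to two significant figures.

[H+] = 10^(-1.68) = 2.09 × 10^-2 M = x
Ka = x²/(C₀ − x) ⇒ C₀ = x + x²/Ka
C₀ = 2.09 × 10^-2 + (2.09 × 10^-2)²/(4.8 × 10^-4) = 9.31 × 10^-1 M

C₀ = 9.3 × 10^-1 M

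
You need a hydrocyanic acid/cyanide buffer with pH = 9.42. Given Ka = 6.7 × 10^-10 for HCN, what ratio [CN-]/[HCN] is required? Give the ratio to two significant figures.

ratio = 1.8

pKa = -log(6.7 × 10^-10) = 9.174
pH = pKa + log(r) ⇒ log(r) = 9.42 − 9.174 = +0.246
r = [CN-]/[HCN] = 10^(+0.246) = 1.76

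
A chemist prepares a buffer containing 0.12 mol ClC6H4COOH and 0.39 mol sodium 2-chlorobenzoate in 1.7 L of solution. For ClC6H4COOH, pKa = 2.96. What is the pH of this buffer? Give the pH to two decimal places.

pH = 3.47

pH = pKa + log([A⁻]/[HA]) = 2.96 + log(0.39/0.12)
pH = 2.96 + (+0.512) = 3.47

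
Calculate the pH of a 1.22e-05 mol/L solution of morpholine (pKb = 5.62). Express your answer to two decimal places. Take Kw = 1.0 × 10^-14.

C4H8ONH + H2O ⇌ C4H8ONH2+ + OH-
Kb = 10^(−5.62) = 2.40 × 10^-6
From the ICE table, Kb = [OH-]²/(1.22e-05 − [OH-]) = 2.40 × 10^-6.
The 5% rule fails; solving [OH-]² + Kb·[OH-] − Kb·C₀ = 0 exactly:
[OH-] = [−2.4e-06 + √(2.4e-06² + 1.17e-10)]/2 = 4.34 × 10^-6 M
pOH = 5.36, so pH = 14.00 − pOH = 8.64

pH = 8.64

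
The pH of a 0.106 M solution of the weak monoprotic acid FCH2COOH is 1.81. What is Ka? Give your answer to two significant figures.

[H+] = 10^(-1.81) = 1.55 × 10^-2 M
At equilibrium [HA] = 0.106 − 1.55 × 10^-2 = 9.05 × 10^-2 M
Ka = [H+][A-]/[HA] = (1.55 × 10^-2)² / 9.05 × 10^-2 = 2.7 × 10^-3

Ka = 2.7 × 10^-3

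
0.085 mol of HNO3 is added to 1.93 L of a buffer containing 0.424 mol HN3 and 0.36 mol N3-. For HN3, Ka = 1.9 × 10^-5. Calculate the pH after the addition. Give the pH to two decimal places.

pH = 4.45

Added H+ converts N3- to HN3: HN3 → 0.509 mol, N3- → 0.275 mol.
pKa = −log(1.9 × 10^-5) = 4.721
Henderson–Hasselbalch with mole ratio 0.275/0.509: pH = 4.721 + (-0.267)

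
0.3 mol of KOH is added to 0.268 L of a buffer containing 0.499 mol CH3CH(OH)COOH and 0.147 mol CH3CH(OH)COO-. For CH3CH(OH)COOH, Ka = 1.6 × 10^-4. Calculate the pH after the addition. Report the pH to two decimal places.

After neutralization: n(CH3CH(OH)COOH) = 0.199 mol, n(CH3CH(OH)COO-) = 0.447 mol.
pKa = −log(1.6 × 10^-4) = 3.796
pH = pKa + log([A⁻]/[HA]) = 3.796 + log(0.447/0.199) = 3.796 +0.351

pH = 4.15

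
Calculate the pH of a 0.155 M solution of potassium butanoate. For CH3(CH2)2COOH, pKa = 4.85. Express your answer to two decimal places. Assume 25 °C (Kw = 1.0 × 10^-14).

pH = 9.02

CH3(CH2)2COO- is the conjugate base of the weak acid CH3(CH2)2COOH.
Ka = 10^(−4.85) = 1.41 × 10^-5
Kb = Kw/Ka = 1.0×10^-14 / 1.41 × 10^-5 = 7.09 × 10^-10
Kb = x²/(0.155 − x) = 7.09 × 10^-10
Since Kb ≪ C₀, x ≈ √(Kb·C₀) = 1.05 × 10^-5 M.
pOH = 4.98, so pH = 14.00 − pOH = 9.02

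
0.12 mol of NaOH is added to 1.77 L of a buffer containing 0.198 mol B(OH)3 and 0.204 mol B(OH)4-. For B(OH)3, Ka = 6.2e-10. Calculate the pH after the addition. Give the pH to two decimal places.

pH = 9.83

OH- converts B(OH)3 to B(OH)4-: B(OH)3 → 0.078 mol, B(OH)4- → 0.324 mol.
pKa = −log(6.2 × 10^-10) = 9.208
pH = pKa + log(n_B(OH)4-/n_B(OH)3) = 9.208 + log(0.324/0.078) = 9.208 + (+0.618)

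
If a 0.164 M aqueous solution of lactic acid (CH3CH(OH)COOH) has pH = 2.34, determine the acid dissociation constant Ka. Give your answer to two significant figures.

[H+] = 10^(-2.34) = 4.57 × 10^-3 M
At equilibrium [HA] = 0.164 − 4.57 × 10^-3 = 1.59 × 10^-1 M
Ka = [H+][A-]/[HA] = (4.57 × 10^-3)² / 1.59 × 10^-1 = 1.3 × 10^-4

Ka = 1.3 × 10^-4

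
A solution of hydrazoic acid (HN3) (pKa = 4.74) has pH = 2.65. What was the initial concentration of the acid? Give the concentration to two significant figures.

C₀ = 2.8 × 10^-1 M

[H+] = 10^(-2.65) = 2.24 × 10^-3 M = x
Ka = 10^(−4.74) = 1.82 × 10^-5
Ka = x²/(C₀ − x) ⇒ C₀ = x + x²/Ka
C₀ = 2.24 × 10^-3 + (2.24 × 10^-3)²/(1.82 × 10^-5) = 2.78 × 10^-1 M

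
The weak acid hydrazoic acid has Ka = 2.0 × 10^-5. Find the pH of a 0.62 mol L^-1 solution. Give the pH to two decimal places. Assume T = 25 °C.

HN3 ⇌ N3- + H+
Ka = x²/(0.62 − x) = 2.0 × 10^-5
Assume x ≪ 0.62: x ≈ √(2.0 × 10^-5 × 0.62) = 3.52 × 10^-3 M
(x/C₀ = 0.57% < 5%, so the approximation holds.)
pH = −log(3.52 × 10^-3) = 2.45

pH = 2.45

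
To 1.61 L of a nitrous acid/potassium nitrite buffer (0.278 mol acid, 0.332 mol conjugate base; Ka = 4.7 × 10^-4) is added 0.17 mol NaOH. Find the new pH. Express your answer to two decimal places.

pH = 4.00

After neutralization: n(HNO2) = 0.108 mol, n(NO2-) = 0.502 mol.
pKa = −log(4.7 × 10^-4) = 3.328
pH = pKa + log(n_NO2-/n_HNO2) = 3.328 + log(0.502/0.108) = 3.328 + (+0.667)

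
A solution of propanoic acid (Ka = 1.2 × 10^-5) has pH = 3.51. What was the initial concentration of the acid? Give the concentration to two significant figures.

[H+] = 10^(-3.51) = 3.09 × 10^-4 M = x
Ka = x²/(C₀ − x) ⇒ C₀ = x + x²/Ka
C₀ = 3.09 × 10^-4 + (3.09 × 10^-4)²/(1.2 × 10^-5) = 8.27 × 10^-3 M

C₀ = 8.3 × 10^-3 M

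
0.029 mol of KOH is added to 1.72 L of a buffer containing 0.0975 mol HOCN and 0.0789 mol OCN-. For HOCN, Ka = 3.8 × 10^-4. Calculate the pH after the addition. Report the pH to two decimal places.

OH- converts HOCN to OCN-: HOCN → 0.0685 mol, OCN- → 0.108 mol.
pKa = −log(3.8 × 10^-4) = 3.420
Henderson–Hasselbalch with mole ratio 0.108/0.0685: pH = 3.420 + (+0.198)

pH = 3.62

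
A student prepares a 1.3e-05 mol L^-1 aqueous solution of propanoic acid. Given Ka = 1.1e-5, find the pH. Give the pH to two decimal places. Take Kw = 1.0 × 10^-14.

CH3CH2COOH ⇌ CH3CH2COO- + H+
From the ICE table, Ka = x²/(1.3e-05 − x) = 1.1 × 10^-5.
Here C₀/Ka ≈ 1.18, so the small-x approximation fails. Use the quadratic:
x = (−Ka + √(Ka² + 4·Ka·C₀))/2 = 7.66 × 10^-6 M
pH = −log[H+] = −log(7.66 × 10^-6) = 5.12

pH = 5.12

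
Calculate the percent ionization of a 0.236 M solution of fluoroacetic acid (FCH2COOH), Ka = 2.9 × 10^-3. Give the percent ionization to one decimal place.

10.5%

FCH2COOH ⇌ FCH2COO- + H+; let x = [H+] at equilibrium.
Ka = x²/(C₀ − x); solving the quadratic gives x = 2.48 × 10^-2 M.
Fraction ionized = 2.48 × 10^-2 / 0.236 = 0.1051 → 10.5%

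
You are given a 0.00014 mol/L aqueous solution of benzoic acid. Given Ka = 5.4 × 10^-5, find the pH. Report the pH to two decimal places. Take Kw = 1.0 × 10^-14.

pH = 4.19

C6H5COOH ⇌ C6H5COO- + H+
Ka = x²/(0.00014 − x) = 5.4 × 10^-5
Here C₀/Ka ≈ 2.59, so the small-x approximation fails. Use the quadratic:
x = [−5.4e-05 + √(5.4e-05² + 3.02e-08)]/2 = 6.40 × 10^-5 M
pH = −log(6.40 × 10^-5) = 4.19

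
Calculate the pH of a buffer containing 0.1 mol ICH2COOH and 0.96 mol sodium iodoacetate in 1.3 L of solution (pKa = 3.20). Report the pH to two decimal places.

Henderson–Hasselbalch: pH = pKa + log([ICH2COO-]/[ICH2COOH]) = 3.20 + log(0.96/0.1)
pH = 3.20 + (+0.982) = 4.18

pH = 4.18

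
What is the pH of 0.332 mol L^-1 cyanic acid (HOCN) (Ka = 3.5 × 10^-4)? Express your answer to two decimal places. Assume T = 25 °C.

pH = 1.97

HOCN ⇌ OCN- + H+
From the ICE table, Ka = [H+]²/(0.332 − [H+]) = 3.5 × 10^-4.
Since Ka ≪ C₀, [H+] ≈ √(Ka·C₀) = 1.08 × 10^-2 M.
pH = −log(1.08 × 10^-2) = 1.97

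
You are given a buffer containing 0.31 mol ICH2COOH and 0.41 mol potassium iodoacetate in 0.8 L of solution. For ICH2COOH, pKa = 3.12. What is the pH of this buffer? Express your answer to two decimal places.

Using pH = pKa + log([base]/[acid]) with [base]/[acid] = 0.41/0.31:
pH = 3.12 + (+0.121) = 3.24

pH = 3.24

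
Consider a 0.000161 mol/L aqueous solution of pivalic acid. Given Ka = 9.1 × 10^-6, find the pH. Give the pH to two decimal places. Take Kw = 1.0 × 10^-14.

(CH3)3CCOOH ⇌ (CH3)3CCOO- + H+
Ka = [H+]²/(0.000161 − [H+]) = 9.1 × 10^-6
Here C₀/Ka ≈ 17.7, so the small-[H+] approximation fails. Use the quadratic:
[H+] = (−Ka + √(Ka² + 4·Ka·C₀))/2 = 3.40 × 10^-5 M
pH = −log(3.40 × 10^-5) = 4.47

pH = 4.47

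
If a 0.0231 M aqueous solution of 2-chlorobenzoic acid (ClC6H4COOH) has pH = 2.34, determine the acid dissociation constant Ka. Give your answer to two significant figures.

Ka = 1.1 × 10^-3

[H+] = 10^(-2.34) = 4.57 × 10^-3 M
At equilibrium [HA] = 0.0231 − 4.57 × 10^-3 = 1.85 × 10^-2 M
Ka = [H+][A-]/[HA] = (4.57 × 10^-3)² / 1.85 × 10^-2 = 1.1 × 10^-3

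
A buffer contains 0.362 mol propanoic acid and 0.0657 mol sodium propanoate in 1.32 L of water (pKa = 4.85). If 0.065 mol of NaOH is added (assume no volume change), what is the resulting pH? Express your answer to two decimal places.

After neutralization: n(CH3CH2COOH) = 0.297 mol, n(CH3CH2COO-) = 0.131 mol.
Henderson–Hasselbalch with mole ratio 0.131/0.297: pH = 4.85 + (-0.355)

pH = 4.49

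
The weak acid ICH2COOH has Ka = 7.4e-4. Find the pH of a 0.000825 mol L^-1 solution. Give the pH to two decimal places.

pH = 3.31

ICH2COOH ⇌ ICH2COO- + H+
Ka = x²/(0.000825 − x) = 7.4 × 10^-4
The 5% rule fails; solving x² + Ka·x − Ka·C₀ = 0 exactly:
x = [−0.00074 + √(0.00074² + 2.44e-06)]/2 = 4.95 × 10^-4 M
pH = −log[H+] = −log(4.95 × 10^-4) = 3.31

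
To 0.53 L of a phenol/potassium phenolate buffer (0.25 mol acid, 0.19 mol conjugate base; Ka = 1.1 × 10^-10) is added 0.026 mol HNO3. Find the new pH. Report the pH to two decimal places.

After neutralization: n(C6H5OH) = 0.276 mol, n(C6H5O-) = 0.164 mol.
pKa = −log(1.1 × 10^-10) = 9.959
pH = pKa + log(n_C6H5O-/n_C6H5OH) = 9.959 + log(0.164/0.276) = 9.959 + (-0.226)

pH = 9.73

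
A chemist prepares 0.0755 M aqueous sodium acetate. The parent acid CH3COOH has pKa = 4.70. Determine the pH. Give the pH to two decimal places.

pH = 8.79

CH3COO- is the conjugate base of the weak acid CH3COOH.
Ka = 10^(−4.70) = 2.00 × 10^-5
Kb = Kw/Ka = 1.0×10^-14 / 2.00 × 10^-5 = 5.00 × 10^-10
From the ICE table, Kb = x²/(0.0755 − x) = 5.00 × 10^-10.
Assume x ≪ 0.0755: x ≈ √(5.00 × 10^-10 × 0.0755) = 6.14 × 10^-6 M
(x/C₀ = 0.0081% < 5%, so the approximation holds.)
pOH = −log(6.14 × 10^-6) = 5.21; pH = 14.00 − 5.21 = 8.79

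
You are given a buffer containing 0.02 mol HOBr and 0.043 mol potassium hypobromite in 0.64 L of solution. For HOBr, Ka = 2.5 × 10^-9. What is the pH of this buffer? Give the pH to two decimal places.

pH = 8.93

pKa = −log(2.5 × 10^-9) = 8.602
Using pH = pKa + log([base]/[acid]) with [base]/[acid] = 0.043/0.02:
pH = 8.602 + (+0.332) = 8.93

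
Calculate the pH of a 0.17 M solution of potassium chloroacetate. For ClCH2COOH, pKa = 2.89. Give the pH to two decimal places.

pH = 8.06

ClCH2COO- is the conjugate base of the weak acid ClCH2COOH.
Ka = 10^(−2.89) = 1.29 × 10^-3
Kb = Kw/Ka = 1.0×10^-14 / 1.29 × 10^-3 = 7.75 × 10^-12
Kb = [OH-]²/(0.17 − [OH-]) = 7.75 × 10^-12
Neglecting [OH-] in the denominator: [OH-] = √(7.75 × 10^-12 × 0.17) = 1.15 × 10^-6 M
([OH-]/C₀ = 0.00068% < 5%, so the approximation holds.)
pOH = −log(1.15 × 10^-6) = 5.94; pH = 14.00 − 5.94 = 8.06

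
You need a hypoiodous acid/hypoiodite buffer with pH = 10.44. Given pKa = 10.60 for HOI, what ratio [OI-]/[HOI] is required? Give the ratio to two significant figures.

pH = pKa + log(r) ⇒ log(r) = 10.44 − 10.60 = -0.16
r = [OI-]/[HOI] = 10^(-0.16) = 0.692

ratio = 0.69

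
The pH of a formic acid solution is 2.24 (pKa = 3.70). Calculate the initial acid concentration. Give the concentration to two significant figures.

[H+] = 10^(-2.24) = 5.75 × 10^-3 M = x
Ka = 10^(−3.70) = 2.00 × 10^-4
Ka = x²/(C₀ − x) ⇒ C₀ = x + x²/Ka
C₀ = 5.75 × 10^-3 + (5.75 × 10^-3)²/(2.00 × 10^-4) = 1.71 × 10^-1 M

C₀ = 1.7 × 10^-1 M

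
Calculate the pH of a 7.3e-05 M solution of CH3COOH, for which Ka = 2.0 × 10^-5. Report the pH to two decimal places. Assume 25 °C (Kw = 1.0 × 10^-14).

CH3COOH ⇌ CH3COO- + H+
From the ICE table, Ka = x²/(7.3e-05 − x) = 2.0 × 10^-5.
The 5% rule fails; solving x² + Ka·x − Ka·C₀ = 0 exactly:
x = (−Ka + √(Ka² + 4·Ka·C₀))/2 = 2.95 × 10^-5 M
pH = −log[H+] = −log(2.95 × 10^-5) = 4.53

pH = 4.53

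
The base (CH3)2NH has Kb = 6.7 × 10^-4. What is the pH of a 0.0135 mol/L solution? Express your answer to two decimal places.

(CH3)2NH + H2O ⇌ (CH3)2NH2+ + OH-
Kb = [OH-]²/(0.0135 − [OH-]) = 6.7 × 10^-4
[OH-] is not negligible relative to C₀; solve [OH-]² + 0.00067·[OH-] − 9.05e-06 = 0.
[OH-] = (−Kb + √(Kb² + 4·Kb·C₀))/2 = 2.69 × 10^-3 M
pOH = −log(2.69 × 10^-3) = 2.57; pH = 14.00 − 2.57 = 11.43

pH = 11.43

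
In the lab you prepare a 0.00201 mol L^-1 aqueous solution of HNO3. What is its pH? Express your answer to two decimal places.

HNO3 is a strong acid and dissociates completely, so [H+] = 0.00201 M.
pH = -log(0.00201) = 2.70

pH = 2.70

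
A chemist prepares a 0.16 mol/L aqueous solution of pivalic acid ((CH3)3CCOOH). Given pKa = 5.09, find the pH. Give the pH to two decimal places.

pH = 2.94

(CH3)3CCOOH ⇌ (CH3)3CCOO- + H+
Ka = 10^(−5.09) = 8.13 × 10^-6
Ka = x²/(0.16 − x) = 8.13 × 10^-6
Assume x ≪ 0.16: x ≈ √(8.13 × 10^-6 × 0.16) = 1.14 × 10^-3 M
(x/C₀ = 0.71% < 5%, so the approximation holds.)
pH = −log(1.14 × 10^-3) = 2.94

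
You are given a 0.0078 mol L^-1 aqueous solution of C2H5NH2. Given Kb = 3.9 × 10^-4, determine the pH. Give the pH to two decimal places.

pH = 11.19

C2H5NH2 + H2O ⇌ C2H5NH3+ + OH-
Kb = [OH-]²/(0.0078 − [OH-]) = 3.9 × 10^-4
[OH-] is not negligible relative to C₀; solve [OH-]² + 0.00039·[OH-] − 3.04e-06 = 0.
[OH-] = [−0.00039 + √(0.00039² + 1.22e-05)]/2 = 1.56 × 10^-3 M
pOH = 2.81, so pH = 14.00 − pOH = 11.19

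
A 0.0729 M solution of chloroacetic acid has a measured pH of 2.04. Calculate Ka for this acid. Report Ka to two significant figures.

[H+] = 10^(-2.04) = 9.12 × 10^-3 M
At equilibrium [HA] = 0.0729 − 9.12 × 10^-3 = 6.38 × 10^-2 M
Ka = [H+][A-]/[HA] = (9.12 × 10^-3)² / 6.38 × 10^-2 = 1.3 × 10^-3

Ka = 1.3 × 10^-3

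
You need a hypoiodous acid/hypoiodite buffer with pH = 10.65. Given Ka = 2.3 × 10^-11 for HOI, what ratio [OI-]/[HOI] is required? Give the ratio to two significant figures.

pKa = -log(2.3 × 10^-11) = 10.638
pH = pKa + log(r) ⇒ log(r) = 10.65 − 10.638 = +0.012
r = [OI-]/[HOI] = 10^(+0.012) = 1.03

ratio = 1.0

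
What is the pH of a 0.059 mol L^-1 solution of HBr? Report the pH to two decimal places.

pH = 1.23

HBr is a strong acid and dissociates completely, so [H+] = 0.059 M.
pH = -log(0.059) = 1.23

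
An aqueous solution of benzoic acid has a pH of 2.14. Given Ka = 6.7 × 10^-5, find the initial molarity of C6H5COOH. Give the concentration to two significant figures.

C₀ = 7.9 × 10^-1 M

[H+] = 10^(-2.14) = 7.24 × 10^-3 M = x
Ka = x²/(C₀ − x) ⇒ C₀ = x + x²/Ka
C₀ = 7.24 × 10^-3 + (7.24 × 10^-3)²/(6.7 × 10^-5) = 7.90 × 10^-1 M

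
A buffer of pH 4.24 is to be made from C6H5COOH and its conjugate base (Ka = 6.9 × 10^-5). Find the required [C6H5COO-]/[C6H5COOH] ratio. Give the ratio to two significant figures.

ratio = 1.2

pKa = -log(6.9 × 10^-5) = 4.161
pH = pKa + log(r) ⇒ log(r) = 4.24 − 4.161 = +0.079
r = [C6H5COO-]/[C6H5COOH] = 10^(+0.079) = 1.2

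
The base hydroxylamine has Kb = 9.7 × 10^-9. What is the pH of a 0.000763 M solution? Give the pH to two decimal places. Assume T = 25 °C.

NH2OH + H2O ⇌ NH3OH+ + OH-
Kb = x²/(0.000763 − x) = 9.7 × 10^-9
Assume x ≪ 0.000763: x ≈ √(9.7 × 10^-9 × 0.000763) = 2.72 × 10^-6 M
Check: 0.36% ionized — well under 5%, approximation valid.
pOH = −log(2.72 × 10^-6) = 5.57; pH = 14.00 − 5.57 = 8.43

pH = 8.43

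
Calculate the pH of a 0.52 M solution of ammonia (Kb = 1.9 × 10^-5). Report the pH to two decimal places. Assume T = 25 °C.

pH = 11.50

NH3 + H2O ⇌ NH4+ + OH-
From the ICE table, Kb = x²/(0.52 − x) = 1.9 × 10^-5.
Neglecting x in the denominator: x = √(1.9 × 10^-5 × 0.52) = 3.14 × 10^-3 M
pOH = 2.50, so pH = 14.00 − pOH = 11.50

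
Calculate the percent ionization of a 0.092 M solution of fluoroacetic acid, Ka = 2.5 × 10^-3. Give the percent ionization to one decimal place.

FCH2COOH ⇌ FCH2COO- + H+; let x = [H+] at equilibrium.
Solve x² + 0.0025x − 0.00023 = 0 → x = 1.40 × 10^-2 M
Fraction ionized = 1.40 × 10^-2 / 0.092 = 0.1522 → 15.2%

15.2%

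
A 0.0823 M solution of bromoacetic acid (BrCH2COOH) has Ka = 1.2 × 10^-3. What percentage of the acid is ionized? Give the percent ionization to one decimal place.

BrCH2COOH ⇌ BrCH2COO- + H+; let x = [H+] at equilibrium.
Solve x² + 0.0012x − 9.88e-05 = 0 → x = 9.36 × 10^-3 M
% ionization = x/C₀ × 100% = 9.36 × 10^-3/0.0823 × 100% = 11.4%

11.4%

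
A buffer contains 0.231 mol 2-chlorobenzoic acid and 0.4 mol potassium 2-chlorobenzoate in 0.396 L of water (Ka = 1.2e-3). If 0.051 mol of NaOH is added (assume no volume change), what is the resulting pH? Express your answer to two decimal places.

OH- converts ClC6H4COOH to ClC6H4COO-: ClC6H4COOH → 0.18 mol, ClC6H4COO- → 0.451 mol.
pKa = −log(1.2 × 10^-3) = 2.921
pH = pKa + log(n_ClC6H4COO-/n_ClC6H4COOH) = 2.921 + log(0.451/0.18) = 2.921 + (+0.399)

pH = 3.32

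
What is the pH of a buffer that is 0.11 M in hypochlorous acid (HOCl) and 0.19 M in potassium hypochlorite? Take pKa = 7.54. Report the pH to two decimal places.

pH = 7.78

pH = pKa + log([A⁻]/[HA]) = 7.54 + log(0.19/0.11)
pH = 7.54 + (+0.237) = 7.78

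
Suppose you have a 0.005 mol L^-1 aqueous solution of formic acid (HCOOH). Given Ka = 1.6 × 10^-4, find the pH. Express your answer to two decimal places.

pH = 3.09

HCOOH ⇌ HCOO- + H+
From the ICE table, Ka = [H+]²/(0.005 − [H+]) = 1.6 × 10^-4.
The 5% rule fails; solving [H+]² + Ka·[H+] − Ka·C₀ = 0 exactly:
[H+] = (−Ka + √(Ka² + 4·Ka·C₀))/2 = 8.18 × 10^-4 M
pH = −log(8.18 × 10^-4) = 3.09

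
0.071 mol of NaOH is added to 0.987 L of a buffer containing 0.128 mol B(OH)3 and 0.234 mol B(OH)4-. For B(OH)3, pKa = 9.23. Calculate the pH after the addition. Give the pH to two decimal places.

pH = 9.96

OH- converts B(OH)3 to B(OH)4-: B(OH)3 → 0.057 mol, B(OH)4- → 0.305 mol.
pH = pKa + log(n_B(OH)4-/n_B(OH)3) = 9.23 + log(0.305/0.057) = 9.23 + (+0.728)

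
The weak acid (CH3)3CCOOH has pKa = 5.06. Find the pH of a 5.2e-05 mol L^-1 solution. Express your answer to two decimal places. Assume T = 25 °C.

pH = 4.76

(CH3)3CCOOH ⇌ (CH3)3CCOO- + H+
Ka = 10^(−5.06) = 8.71 × 10^-6
Ka = [H+]²/(5.2e-05 − [H+]) = 8.71 × 10^-6
The 5% rule fails; solving [H+]² + Ka·[H+] − Ka·C₀ = 0 exactly:
[H+] = [−8.71e-06 + √(8.71e-06² + 1.81e-09)]/2 = 1.74 × 10^-5 M
pH = −log(1.74 × 10^-5) = 4.76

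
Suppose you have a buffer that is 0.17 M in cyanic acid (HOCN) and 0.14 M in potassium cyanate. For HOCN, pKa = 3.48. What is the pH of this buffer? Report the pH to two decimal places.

pH = 3.40

pH = pKa + log([A⁻]/[HA]) = 3.48 + log(0.14/0.17)
pH = 3.48 + (-0.084) = 3.40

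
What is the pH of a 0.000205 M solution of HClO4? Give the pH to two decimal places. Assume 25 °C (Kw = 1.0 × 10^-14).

pH = 3.69

HClO4 is a strong acid and dissociates completely, so [H+] = 0.000205 M.
pH = -log(0.000205) = 3.69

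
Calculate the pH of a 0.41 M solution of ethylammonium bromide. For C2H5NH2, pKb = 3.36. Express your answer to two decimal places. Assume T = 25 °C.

C2H5NH3+ is the conjugate acid of the weak base C2H5NH2.
Kb = 10^(−3.36) = 4.37 × 10^-4
Ka = Kw/Kb = 1.0×10^-14 / 4.37 × 10^-4 = 2.29 × 10^-11
From the ICE table, Ka = x²/(0.41 − x) = 2.29 × 10^-11.
Assume x ≪ 0.41: x ≈ √(2.29 × 10^-11 × 0.41) = 3.06 × 10^-6 M
Check: 0.00075% ionized — well under 5%, approximation valid.
pH = −log[H+] = −log(3.06 × 10^-6) = 5.51

pH = 5.51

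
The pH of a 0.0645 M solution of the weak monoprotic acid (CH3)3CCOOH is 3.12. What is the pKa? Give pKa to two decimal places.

pKa = 5.04

[H+] = 10^(-3.12) = 7.59 × 10^-4 M
At equilibrium [HA] = 0.0645 − 7.59 × 10^-4 = 6.37 × 10^-2 M
Ka = [H+][A-]/[HA] = (7.59 × 10^-4)² / 6.37 × 10^-2 = 9.04 × 10^-6
pKa = -log(9.04 × 10^-6) = 5.04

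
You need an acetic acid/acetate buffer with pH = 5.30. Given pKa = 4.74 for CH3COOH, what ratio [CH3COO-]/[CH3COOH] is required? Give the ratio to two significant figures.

ratio = 3.6

pH = pKa + log(r) ⇒ log(r) = 5.30 − 4.74 = +0.56
r = [CH3COO-]/[CH3COOH] = 10^(+0.56) = 3.63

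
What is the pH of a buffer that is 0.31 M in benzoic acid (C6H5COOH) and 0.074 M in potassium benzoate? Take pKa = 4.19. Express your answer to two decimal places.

pH = 3.57

Henderson–Hasselbalch: pH = pKa + log([C6H5COO-]/[C6H5COOH]) = 4.19 + log(0.074/0.31)
pH = 4.19 + (-0.622) = 3.57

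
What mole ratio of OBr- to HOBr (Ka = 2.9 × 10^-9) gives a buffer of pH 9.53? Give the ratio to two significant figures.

pKa = -log(2.9 × 10^-9) = 8.538
pH = pKa + log(r) ⇒ log(r) = 9.53 − 8.538 = +0.992
r = [OBr-]/[HOBr] = 10^(+0.992) = 9.82

ratio = 9.8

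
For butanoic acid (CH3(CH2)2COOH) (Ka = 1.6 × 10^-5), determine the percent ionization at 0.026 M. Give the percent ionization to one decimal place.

CH3(CH2)2COOH ⇌ CH3(CH2)2COO- + H+; let x = [H+] at equilibrium.
x ≈ √(Ka·C₀) = √(1.6 × 10^-5 × 0.026) = 6.45 × 10^-4 M
% ionization = x/C₀ × 100% = 6.45 × 10^-4/0.026 × 100% = 2.5%

2.5%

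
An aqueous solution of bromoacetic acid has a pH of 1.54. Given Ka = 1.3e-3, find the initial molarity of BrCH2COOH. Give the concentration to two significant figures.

C₀ = 6.7 × 10^-1 M

[H+] = 10^(-1.54) = 2.88 × 10^-2 M = x
Ka = x²/(C₀ − x) ⇒ C₀ = x + x²/Ka
C₀ = 2.88 × 10^-2 + (2.88 × 10^-2)²/(1.3 × 10^-3) = 6.67 × 10^-1 M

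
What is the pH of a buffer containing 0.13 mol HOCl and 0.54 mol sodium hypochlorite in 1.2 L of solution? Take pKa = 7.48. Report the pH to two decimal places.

Using pH = pKa + log([base]/[acid]) with [base]/[acid] = 0.54/0.13:
pH = 7.48 + (+0.618) = 8.10

pH = 8.10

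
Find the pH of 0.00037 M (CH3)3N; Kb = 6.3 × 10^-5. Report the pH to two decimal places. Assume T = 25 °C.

(CH3)3N + H2O ⇌ (CH3)3NH+ + OH-
Let x = [OH-] at equilibrium. Kb = x²/(0.00037 − x).
Here C₀/Kb ≈ 5.87, so the small-x approximation fails. Use the quadratic:
x = [−6.3e-05 + √(6.3e-05² + 9.32e-08)]/2 = 1.24 × 10^-4 M
pOH = 3.91, so pH = 14.00 − pOH = 10.09

pH = 10.09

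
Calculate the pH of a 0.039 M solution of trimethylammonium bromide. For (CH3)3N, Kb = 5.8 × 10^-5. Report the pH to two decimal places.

pH = 5.59

(CH3)3NH+ is the conjugate acid of the weak base (CH3)3N.
Ka = Kw/Kb = 1.0×10^-14 / 5.8 × 10^-5 = 1.72 × 10^-10
From the ICE table, Ka = x²/(0.039 − x) = 1.72 × 10^-10.
Neglecting x in the denominator: x = √(1.72 × 10^-10 × 0.039) = 2.59 × 10^-6 M
(x/C₀ = 0.0066% < 5%, so the approximation holds.)
pH = −log(2.59 × 10^-6) = 5.59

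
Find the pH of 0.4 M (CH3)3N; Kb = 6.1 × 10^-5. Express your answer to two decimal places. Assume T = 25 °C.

(CH3)3N + H2O ⇌ (CH3)3NH+ + OH-
From the ICE table, Kb = [OH-]²/(0.4 − [OH-]) = 6.1 × 10^-5.
Assume [OH-] ≪ 0.4: [OH-] ≈ √(6.1 × 10^-5 × 0.4) = 4.94 × 10^-3 M
pOH = −log(4.94 × 10^-3) = 2.31; pH = 14.00 − 2.31 = 11.69

pH = 11.69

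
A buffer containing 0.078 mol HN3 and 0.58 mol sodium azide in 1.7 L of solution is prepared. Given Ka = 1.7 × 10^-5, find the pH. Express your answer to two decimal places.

pH = 5.64

pKa = −log(1.7 × 10^-5) = 4.770
pH = pKa + log([A⁻]/[HA]) = 4.770 + log(0.58/0.078)
pH = 4.770 + (+0.871) = 5.64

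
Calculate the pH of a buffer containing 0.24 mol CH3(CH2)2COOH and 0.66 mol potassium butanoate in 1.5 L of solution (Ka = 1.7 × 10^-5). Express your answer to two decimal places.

pH = 5.21

pKa = −log(1.7 × 10^-5) = 4.770
Using pH = pKa + log([base]/[acid]) with [base]/[acid] = 0.66/0.24:
pH = 4.770 + (+0.439) = 5.21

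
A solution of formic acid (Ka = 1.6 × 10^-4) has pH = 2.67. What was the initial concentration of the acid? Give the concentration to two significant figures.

C₀ = 3.1 × 10^-2 M

[H+] = 10^(-2.67) = 2.14 × 10^-3 M = x
Ka = x²/(C₀ − x) ⇒ C₀ = x + x²/Ka
C₀ = 2.14 × 10^-3 + (2.14 × 10^-3)²/(1.6 × 10^-4) = 3.08 × 10^-2 M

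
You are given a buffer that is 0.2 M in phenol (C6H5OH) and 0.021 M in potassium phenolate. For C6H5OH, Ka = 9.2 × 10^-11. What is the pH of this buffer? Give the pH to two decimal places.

pH = 9.06

pKa = −log(9.2 × 10^-11) = 10.036
pH = pKa + log([A⁻]/[HA]) = 10.036 + log(0.021/0.2)
pH = 10.036 + (-0.979) = 9.06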